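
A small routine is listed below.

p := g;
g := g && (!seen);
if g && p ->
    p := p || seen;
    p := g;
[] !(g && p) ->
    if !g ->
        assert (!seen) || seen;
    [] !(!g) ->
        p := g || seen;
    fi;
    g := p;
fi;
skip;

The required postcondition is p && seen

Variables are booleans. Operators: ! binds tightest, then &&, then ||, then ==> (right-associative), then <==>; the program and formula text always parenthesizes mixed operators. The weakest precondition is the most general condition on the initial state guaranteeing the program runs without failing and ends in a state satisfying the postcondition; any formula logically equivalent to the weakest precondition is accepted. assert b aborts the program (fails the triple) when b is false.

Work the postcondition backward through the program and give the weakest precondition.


Working backward. After the program, p && seen must hold.
Before skip: p && seen
Then branch requires g && seen; else branch requires ((!g) ==> (p && seen)) && (g ==> ((g || seen) && seen)).
Before the if: ((g && p) ==> (g && seen)) && ((!(g && p)) ==> (((!g) ==> (p && seen)) && (g ==> ((g || seen) && seen))))
Before g := g && (!seen): (!(g && (!seen) && p)) && ((!(g && (!seen) && p)) ==> (((!(g && (!seen))) ==> (p && seen)) && ((g && (!seen)) ==> (((g && (!seen)) || seen) && seen))))
Before p := g: (!(g && (!seen))) && ((!(g && (!seen))) ==> (((!(g && (!seen))) ==> (g && seen)) && ((g && (!seen)) ==> (((g && (!seen)) || seen) && seen))))
Answer: WP = (!(g && (!seen))) && ((!(g && (!seen))) ==> (((!(g && (!seen))) ==> (g && seen)) && ((g && (!seen)) ==> (((g && (!seen)) || seen) && seen))))


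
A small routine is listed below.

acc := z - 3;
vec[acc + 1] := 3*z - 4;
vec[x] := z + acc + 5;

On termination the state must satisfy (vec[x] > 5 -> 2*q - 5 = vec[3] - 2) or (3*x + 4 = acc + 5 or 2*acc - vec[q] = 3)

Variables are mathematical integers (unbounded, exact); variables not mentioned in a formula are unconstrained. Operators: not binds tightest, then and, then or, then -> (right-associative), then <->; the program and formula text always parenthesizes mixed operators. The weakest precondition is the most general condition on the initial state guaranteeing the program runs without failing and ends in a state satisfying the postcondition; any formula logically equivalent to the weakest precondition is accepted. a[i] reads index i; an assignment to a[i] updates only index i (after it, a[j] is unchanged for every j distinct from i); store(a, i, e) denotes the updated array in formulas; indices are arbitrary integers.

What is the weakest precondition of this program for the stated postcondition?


Working backward. After the program, the postcondition (vec[x] > 5 -> 2*q - 5 = vec[3] - 2) or (3*x + 4 = acc + 5 or 2*acc - vec[q] = 3) must hold; in canonical form it is (vec[x] > 5 -> 2*q = vec[3] + 3) or 3*x = acc + 1 or 2*acc = vec[q] + 3.
Before vec[x] := z + acc + 5: (store(vec, x, acc + z + 5)[x] > 5 -> 2*q = store(vec, x, acc + z + 5)[3] + 3) or 3*x = acc + 1 or 2*acc = store(vec, x, acc + z + 5)[q] + 3
Before vec[acc + 1] := 3*z - 4: (store(store(vec, acc + 1, 3*z - 4), x, acc + z + 5)[x] > 5 -> 2*q = store(store(vec, acc + 1, 3*z - 4), x, acc + z + 5)[3] + 3) or 3*x = acc + 1 or 2*acc = store(store(vec, acc + 1, 3*z - 4), x, acc + z + 5)[q] + 3
Before acc := z - 3: (store(store(vec, z - 2, 3*z - 4), x, 2*z + 2)[x] > 5 -> 2*q = store(store(vec, z - 2, 3*z - 4), x, 2*z + 2)[3] + 3) or 3*x = z - 2 or 2*z = store(store(vec, z - 2, 3*z - 4), x, 2*z + 2)[q] + 9
Answer: WP = (store(store(vec, z - 2, 3*z - 4), x, 2*z + 2)[x] > 5 -> 2*q = store(store(vec, z - 2, 3*z - 4), x, 2*z + 2)[3] + 3) or 3*x = z - 2 or 2*z = store(store(vec, z - 2, 3*z - 4), x, 2*z + 2)[q] + 9


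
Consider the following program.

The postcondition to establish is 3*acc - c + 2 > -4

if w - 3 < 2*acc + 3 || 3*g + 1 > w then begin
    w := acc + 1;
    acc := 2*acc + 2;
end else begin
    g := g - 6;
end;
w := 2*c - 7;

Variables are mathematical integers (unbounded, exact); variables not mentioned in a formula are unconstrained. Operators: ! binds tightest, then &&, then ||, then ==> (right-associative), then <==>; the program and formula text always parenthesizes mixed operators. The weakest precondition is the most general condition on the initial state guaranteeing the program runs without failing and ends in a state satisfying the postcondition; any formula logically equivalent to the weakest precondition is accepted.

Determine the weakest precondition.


Working backward. After the program, the postcondition 3*acc - c + 2 > -4 must hold; in canonical form it is 3*acc > c - 6.
Before w := 2*c - 7: 3*acc > c - 6
Then branch requires 6*acc > c - 12; else branch requires 3*acc > c - 6.
Before the if: ((w < 2*acc + 6 || 3*g > w - 1) ==> 6*acc > c - 12) && ((!(w < 2*acc + 6 || 3*g > w - 1)) ==> 3*acc > c - 6)
Answer: WP = ((w < 2*acc + 6 || 3*g > w - 1) ==> 6*acc > c - 12) && ((!(w < 2*acc + 6 || 3*g > w - 1)) ==> 3*acc > c - 6)


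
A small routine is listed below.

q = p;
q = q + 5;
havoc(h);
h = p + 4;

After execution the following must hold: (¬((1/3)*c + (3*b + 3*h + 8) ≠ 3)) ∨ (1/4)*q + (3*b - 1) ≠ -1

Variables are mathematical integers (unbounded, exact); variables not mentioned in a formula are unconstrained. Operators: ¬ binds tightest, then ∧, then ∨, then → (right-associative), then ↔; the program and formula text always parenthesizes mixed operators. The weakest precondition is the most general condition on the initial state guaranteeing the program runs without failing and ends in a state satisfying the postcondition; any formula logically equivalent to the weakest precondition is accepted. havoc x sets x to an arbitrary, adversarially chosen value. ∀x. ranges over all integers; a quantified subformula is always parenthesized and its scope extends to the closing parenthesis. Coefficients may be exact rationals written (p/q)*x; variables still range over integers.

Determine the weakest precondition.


Working backward. After the program, the postcondition (¬((1/3)*c + (3*b + 3*h + 8) ≠ 3)) ∨ (1/4)*q + (3*b - 1) ≠ -1 must hold; in canonical form it is (¬(3*b + (1/3)*c + 3*h ≠ -5)) ∨ 3*b + (1/4)*q ≠ 0.
Before h := p + 4: (¬(3*b + (1/3)*c + 3*p ≠ -17)) ∨ 3*b + (1/4)*q ≠ 0
Before havoc h: (¬(3*b + (1/3)*c + 3*p ≠ -17)) ∨ 3*b + (1/4)*q ≠ 0
Before q := q + 5: (¬(3*b + (1/3)*c + 3*p ≠ -17)) ∨ 3*b + (1/4)*q ≠ -5/4
Before q := p: (¬(3*b + (1/3)*c + 3*p ≠ -17)) ∨ 3*b + (1/4)*p ≠ -5/4
Answer: WP = (¬(3*b + (1/3)*c + 3*p ≠ -17)) ∨ 3*b + (1/4)*p ≠ -5/4


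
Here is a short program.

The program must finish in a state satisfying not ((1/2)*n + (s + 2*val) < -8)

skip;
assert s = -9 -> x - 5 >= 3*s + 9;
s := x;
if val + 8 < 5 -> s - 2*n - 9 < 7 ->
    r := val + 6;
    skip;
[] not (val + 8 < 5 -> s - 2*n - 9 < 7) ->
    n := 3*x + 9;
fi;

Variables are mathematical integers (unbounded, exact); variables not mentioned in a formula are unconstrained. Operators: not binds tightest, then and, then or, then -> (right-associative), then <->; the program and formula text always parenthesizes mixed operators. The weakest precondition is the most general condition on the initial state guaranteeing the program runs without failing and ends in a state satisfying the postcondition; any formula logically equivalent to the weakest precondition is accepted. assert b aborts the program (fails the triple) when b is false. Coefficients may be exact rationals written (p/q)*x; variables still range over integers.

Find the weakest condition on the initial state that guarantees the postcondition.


Working backward. After the program, the postcondition not ((1/2)*n + (s + 2*val) < -8) must hold; in canonical form it is not ((1/2)*n + s + 2*val < -8).
Then branch requires not ((1/2)*n + s + 2*val < -8); else branch requires not (s + 2*val + (3/2)*x < -25/2).
Before the if: ((val < -3 -> s < 2*n + 16) -> (not ((1/2)*n + s + 2*val < -8))) and ((not (val < -3 -> s < 2*n + 16)) -> (not (s + 2*val + (3/2)*x < -25/2)))
Before s := x: ((val < -3 -> x < 2*n + 16) -> (not ((1/2)*n + 2*val + x < -8))) and ((not (val < -3 -> x < 2*n + 16)) -> (not (2*val + (5/2)*x < -25/2)))
Before assert s = -9 -> x - 5 >= 3*s + 9: (s = -9 -> x >= 3*s + 14) and ((val < -3 -> x < 2*n + 16) -> (not ((1/2)*n + 2*val + x < -8))) and ((not (val < -3 -> x < 2*n + 16)) -> (not (2*val + (5/2)*x < -25/2)))
Before skip: (s = -9 -> x >= 3*s + 14) and ((val < -3 -> x < 2*n + 16) -> (not ((1/2)*n + 2*val + x < -8))) and ((not (val < -3 -> x < 2*n + 16)) -> (not (2*val + (5/2)*x < -25/2)))
Answer: WP = (s = -9 -> x >= 3*s + 14) and ((val < -3 -> x < 2*n + 16) -> (not ((1/2)*n + 2*val + x < -8))) and ((not (val < -3 -> x < 2*n + 16)) -> (not (2*val + (5/2)*x < -25/2)))


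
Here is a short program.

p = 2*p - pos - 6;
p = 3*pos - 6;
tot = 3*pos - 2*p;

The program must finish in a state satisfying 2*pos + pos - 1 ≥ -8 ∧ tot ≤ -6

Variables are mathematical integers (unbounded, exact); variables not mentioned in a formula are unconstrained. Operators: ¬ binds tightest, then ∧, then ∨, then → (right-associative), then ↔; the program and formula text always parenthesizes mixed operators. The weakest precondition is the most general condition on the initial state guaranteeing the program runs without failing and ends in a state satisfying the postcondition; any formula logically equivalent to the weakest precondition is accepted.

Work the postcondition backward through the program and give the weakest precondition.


Working backward. After the program, the postcondition 2*pos + pos - 1 ≥ -8 ∧ tot ≤ -6 must hold; in canonical form it is 3*pos ≥ -7 ∧ tot ≤ -6.
Before tot := 3*pos - 2*p: 3*pos ≥ -7 ∧ 3*pos ≤ 2*p - 6
Before p := 3*pos - 6: 3*pos ≥ -7 ∧ 3*pos ≥ 18
Before p := 2*p - pos - 6: 3*pos ≥ -7 ∧ 3*pos ≥ 18
Answer: WP = 3*pos ≥ -7 ∧ 3*pos ≥ 18


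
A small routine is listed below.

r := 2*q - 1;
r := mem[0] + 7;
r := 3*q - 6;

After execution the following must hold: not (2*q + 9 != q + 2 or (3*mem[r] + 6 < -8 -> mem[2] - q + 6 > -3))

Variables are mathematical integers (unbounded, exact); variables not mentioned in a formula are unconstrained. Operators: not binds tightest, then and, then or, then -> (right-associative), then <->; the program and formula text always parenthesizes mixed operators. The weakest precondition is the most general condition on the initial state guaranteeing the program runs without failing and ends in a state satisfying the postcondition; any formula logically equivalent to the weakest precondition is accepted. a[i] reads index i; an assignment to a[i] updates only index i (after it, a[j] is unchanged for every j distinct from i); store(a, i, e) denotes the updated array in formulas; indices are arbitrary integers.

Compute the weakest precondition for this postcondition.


Working backward. After the program, the postcondition not (2*q + 9 != q + 2 or (3*mem[r] + 6 < -8 -> mem[2] - q + 6 > -3)) must hold; in canonical form it is not (q != -7 or (3*mem[r] < -14 -> mem[2] > q - 9)).
Before r := 3*q - 6: not (q != -7 or (3*mem[3*q - 6] < -14 -> mem[2] > q - 9))
Before r := mem[0] + 7: not (q != -7 or (3*mem[3*q - 6] < -14 -> mem[2] > q - 9))
Before r := 2*q - 1: not (q != -7 or (3*mem[3*q - 6] < -14 -> mem[2] > q - 9))
Answer: WP = not (q != -7 or (3*mem[3*q - 6] < -14 -> mem[2] > q - 9))


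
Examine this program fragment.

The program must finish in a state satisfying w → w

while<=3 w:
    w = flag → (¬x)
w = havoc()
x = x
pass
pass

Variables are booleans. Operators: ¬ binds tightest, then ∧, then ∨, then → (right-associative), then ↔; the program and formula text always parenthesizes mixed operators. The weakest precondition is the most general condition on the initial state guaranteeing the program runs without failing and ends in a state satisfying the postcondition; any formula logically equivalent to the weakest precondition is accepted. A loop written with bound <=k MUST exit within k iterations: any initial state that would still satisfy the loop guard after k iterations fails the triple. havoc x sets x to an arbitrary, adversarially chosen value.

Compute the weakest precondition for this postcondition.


Working backward. After the program, the postcondition w → w must hold; in canonical form it is true.
Before skip: true
Before skip: true
Before x := x: true
Before havoc w: true
Before the loop (bound <=3), unroll the exhaustion recursion (WP_0 = exit-now case; WP_j = one more guarded iteration, up to j = 3):
  WP_0: ¬w
  WP_1: w → (¬(flag → (¬x)))
  WP_2: w → ((flag → (¬x)) → (¬(flag → (¬x))))
  WP_3: w → ((flag → (¬x)) → ((flag → (¬x)) → (¬(flag → (¬x)))))
So before the loop: w → ((flag → (¬x)) → ((flag → (¬x)) → (¬(flag → (¬x)))))
Answer: WP = w → ((flag → (¬x)) → ((flag → (¬x)) → (¬(flag → (¬x)))))


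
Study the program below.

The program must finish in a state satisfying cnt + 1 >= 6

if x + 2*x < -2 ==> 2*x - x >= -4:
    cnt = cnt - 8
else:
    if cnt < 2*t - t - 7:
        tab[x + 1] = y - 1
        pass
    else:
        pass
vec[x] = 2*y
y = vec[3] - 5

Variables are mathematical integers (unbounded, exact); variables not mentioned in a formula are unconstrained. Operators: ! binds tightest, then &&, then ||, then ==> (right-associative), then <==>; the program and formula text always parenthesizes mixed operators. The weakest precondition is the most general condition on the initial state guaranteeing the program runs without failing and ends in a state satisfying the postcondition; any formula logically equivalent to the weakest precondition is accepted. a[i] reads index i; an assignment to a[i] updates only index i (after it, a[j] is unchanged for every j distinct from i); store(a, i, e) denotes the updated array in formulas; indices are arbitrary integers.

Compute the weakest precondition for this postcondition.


Working backward. After the program, the postcondition cnt + 1 >= 6 must hold; in canonical form it is cnt >= 5.
Before y := vec[3] - 5: cnt >= 5
Before vec[x] := 2*y: cnt >= 5
Then branch requires cnt >= 13; else branch requires (cnt < t - 7 ==> cnt >= 5) && ((!(cnt < t - 7)) ==> cnt >= 5).
Before the if: ((3*x < -2 ==> x >= -4) ==> cnt >= 13) && ((!(3*x < -2 ==> x >= -4)) ==> ((cnt < t - 7 ==> cnt >= 5) && ((!(cnt < t - 7)) ==> cnt >= 5)))
Answer: WP = ((3*x < -2 ==> x >= -4) ==> cnt >= 13) && ((!(3*x < -2 ==> x >= -4)) ==> ((cnt < t - 7 ==> cnt >= 5) && ((!(cnt < t - 7)) ==> cnt >= 5)))


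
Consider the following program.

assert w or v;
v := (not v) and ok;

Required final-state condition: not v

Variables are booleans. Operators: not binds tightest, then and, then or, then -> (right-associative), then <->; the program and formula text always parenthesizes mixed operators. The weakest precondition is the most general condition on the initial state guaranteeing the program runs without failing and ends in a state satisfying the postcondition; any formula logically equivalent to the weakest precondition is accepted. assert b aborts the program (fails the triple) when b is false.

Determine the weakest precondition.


Working backward. After the program, not v must hold.
Before v := (not v) and ok: not ((not v) and ok)
Before assert w or v: (w or v) and (not ((not v) and ok))
Answer: WP = (w or v) and (not ((not v) and ok))


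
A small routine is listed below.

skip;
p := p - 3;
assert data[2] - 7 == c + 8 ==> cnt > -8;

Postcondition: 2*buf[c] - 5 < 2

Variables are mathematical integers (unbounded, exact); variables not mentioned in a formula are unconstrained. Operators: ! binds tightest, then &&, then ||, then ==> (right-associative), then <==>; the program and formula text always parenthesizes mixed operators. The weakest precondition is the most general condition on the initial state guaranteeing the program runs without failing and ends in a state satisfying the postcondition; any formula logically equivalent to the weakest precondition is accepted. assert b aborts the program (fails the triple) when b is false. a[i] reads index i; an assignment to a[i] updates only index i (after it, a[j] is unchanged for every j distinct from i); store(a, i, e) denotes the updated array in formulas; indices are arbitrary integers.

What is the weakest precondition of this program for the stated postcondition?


Working backward. After the program, the postcondition 2*buf[c] - 5 < 2 must hold; in canonical form it is 2*buf[c] < 7.
Before assert data[2] - 7 == c + 8 ==> cnt > -8: (data[2] == c + 15 ==> cnt > -8) && 2*buf[c] < 7
Before p := p - 3: (data[2] == c + 15 ==> cnt > -8) && 2*buf[c] < 7
Before skip: (data[2] == c + 15 ==> cnt > -8) && 2*buf[c] < 7
Answer: WP = (data[2] == c + 15 ==> cnt > -8) && 2*buf[c] < 7


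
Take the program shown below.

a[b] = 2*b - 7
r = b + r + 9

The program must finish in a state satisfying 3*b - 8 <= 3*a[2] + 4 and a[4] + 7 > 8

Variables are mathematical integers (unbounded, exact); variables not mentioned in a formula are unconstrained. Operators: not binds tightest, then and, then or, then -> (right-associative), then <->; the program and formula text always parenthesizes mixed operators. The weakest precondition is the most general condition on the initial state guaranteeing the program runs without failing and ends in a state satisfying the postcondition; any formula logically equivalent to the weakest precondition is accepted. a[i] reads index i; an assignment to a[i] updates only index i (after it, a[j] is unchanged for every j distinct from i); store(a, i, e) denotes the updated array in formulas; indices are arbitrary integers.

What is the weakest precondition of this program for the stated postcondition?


Working backward. After the program, the postcondition 3*b - 8 <= 3*a[2] + 4 and a[4] + 7 > 8 must hold; in canonical form it is 3*b <= 3*a[2] + 12 and a[4] > 1.
Before r := b + r + 9: 3*b <= 3*a[2] + 12 and a[4] > 1
Before a[b] := 2*b - 7: 3*b <= 3*store(a, b, 2*b - 7)[2] + 12 and store(a, b, 2*b - 7)[4] > 1
Answer: WP = 3*b <= 3*store(a, b, 2*b - 7)[2] + 12 and store(a, b, 2*b - 7)[4] > 1


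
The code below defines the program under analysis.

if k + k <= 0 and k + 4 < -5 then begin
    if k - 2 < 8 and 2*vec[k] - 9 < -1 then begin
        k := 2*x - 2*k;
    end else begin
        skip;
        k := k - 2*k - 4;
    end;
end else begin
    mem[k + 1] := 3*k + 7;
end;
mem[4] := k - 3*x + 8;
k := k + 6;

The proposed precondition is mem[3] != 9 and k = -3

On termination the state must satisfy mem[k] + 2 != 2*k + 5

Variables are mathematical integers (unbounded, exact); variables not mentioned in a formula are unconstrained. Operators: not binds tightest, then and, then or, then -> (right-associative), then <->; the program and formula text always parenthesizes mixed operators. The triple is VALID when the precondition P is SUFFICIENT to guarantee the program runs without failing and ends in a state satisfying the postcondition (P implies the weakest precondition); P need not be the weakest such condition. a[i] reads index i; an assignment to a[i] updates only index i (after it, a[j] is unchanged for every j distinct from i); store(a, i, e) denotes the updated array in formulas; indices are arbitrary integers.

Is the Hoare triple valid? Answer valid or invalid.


Working backward. After the program, the postcondition mem[k] + 2 != 2*k + 5 must hold; in canonical form it is mem[k] != 2*k + 3.
Before k := k + 6: mem[k + 6] != 2*k + 15
Before mem[4] := k - 3*x + 8: store(mem, 4, k - 3*x + 8)[k + 6] != 2*k + 15
Then branch requires ((k < 10 and 2*vec[k] < 8) -> store(mem, 4, -2*k - x + 8)[-2*k + 2*x + 6] + 4*k != 4*x + 15) and ((not (k < 10 and 2*vec[k] < 8)) -> store(mem, 4, -k - 3*x + 4)[-k + 2] + 2*k != 7); else branch requires store(store(mem, k + 1, 3*k + 7), 4, k - 3*x + 8)[k + 6] != 2*k + 15.
Before the if: ((2*k <= 0 and k < -9) -> (((k < 10 and 2*vec[k] < 8) -> store(mem, 4, -2*k - x + 8)[-2*k + 2*x + 6] + 4*k != 4*x + 15) and ((not (k < 10 and 2*vec[k] < 8)) -> store(mem, 4, -k - 3*x + 4)[-k + 2] + 2*k != 7))) and ((not (2*k <= 0 and k < -9)) -> store(store(mem, k + 1, 3*k + 7), 4, k - 3*x + 8)[k + 6] != 2*k + 15)
The weakest precondition is ((2*k <= 0 and k < -9) -> (((k < 10 and 2*vec[k] < 8) -> store(mem, 4, -2*k - x + 8)[-2*k + 2*x + 6] + 4*k != 4*x + 15) and ((not (k < 10 and 2*vec[k] < 8)) -> store(mem, 4, -k - 3*x + 4)[-k + 2] + 2*k != 7))) and ((not (2*k <= 0 and k < -9)) -> store(store(mem, k + 1, 3*k + 7), 4, k - 3*x + 8)[k + 6] != 2*k + 15).
Check whether mem[3] != 9 and k = -3 implies it.
Every state satisfying the precondition satisfies the weakest precondition: the implication holds.
Answer: valid


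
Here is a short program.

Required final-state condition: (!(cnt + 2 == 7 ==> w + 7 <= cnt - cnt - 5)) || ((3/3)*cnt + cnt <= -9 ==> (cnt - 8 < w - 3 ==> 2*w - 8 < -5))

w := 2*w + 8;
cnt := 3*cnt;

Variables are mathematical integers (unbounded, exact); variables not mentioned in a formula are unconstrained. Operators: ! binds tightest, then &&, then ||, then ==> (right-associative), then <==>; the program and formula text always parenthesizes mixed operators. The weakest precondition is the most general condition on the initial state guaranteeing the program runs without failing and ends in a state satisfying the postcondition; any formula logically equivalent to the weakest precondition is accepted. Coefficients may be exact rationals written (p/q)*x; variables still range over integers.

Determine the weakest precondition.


Working backward. After the program, the postcondition (!(cnt + 2 == 7 ==> w + 7 <= cnt - cnt - 5)) || ((3/3)*cnt + cnt <= -9 ==> (cnt - 8 < w - 3 ==> 2*w - 8 < -5)) must hold; in canonical form it is (!(cnt == 5 ==> w <= -12)) || (2*cnt <= -9 ==> (cnt < w + 5 ==> 2*w < 3)).
Before cnt := 3*cnt: (!(3*cnt == 5 ==> w <= -12)) || (6*cnt <= -9 ==> (3*cnt < w + 5 ==> 2*w < 3))
Before w := 2*w + 8: (!(3*cnt == 5 ==> 2*w <= -20)) || (6*cnt <= -9 ==> (3*cnt < 2*w + 13 ==> 4*w < -13))
Answer: WP = (!(3*cnt == 5 ==> 2*w <= -20)) || (6*cnt <= -9 ==> (3*cnt < 2*w + 13 ==> 4*w < -13))


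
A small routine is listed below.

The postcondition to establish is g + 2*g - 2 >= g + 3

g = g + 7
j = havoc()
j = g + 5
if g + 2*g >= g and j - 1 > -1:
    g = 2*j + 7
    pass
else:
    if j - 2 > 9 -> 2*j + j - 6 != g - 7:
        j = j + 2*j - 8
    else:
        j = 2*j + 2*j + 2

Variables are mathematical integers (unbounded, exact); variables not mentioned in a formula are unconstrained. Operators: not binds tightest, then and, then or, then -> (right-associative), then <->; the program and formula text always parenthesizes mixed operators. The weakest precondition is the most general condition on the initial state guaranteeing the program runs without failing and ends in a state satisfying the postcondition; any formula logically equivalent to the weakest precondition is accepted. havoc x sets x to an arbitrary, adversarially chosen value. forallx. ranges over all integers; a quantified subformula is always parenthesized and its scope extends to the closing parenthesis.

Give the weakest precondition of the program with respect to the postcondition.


Working backward. After the program, the postcondition g + 2*g - 2 >= g + 3 must hold; in canonical form it is 2*g >= 5.
Then branch requires 4*j >= -9; else branch requires ((j > 11 -> 3*j != g - 1) -> 2*g >= 5) and ((not (j > 11 -> 3*j != g - 1)) -> 2*g >= 5).
Before the if: ((2*g >= 0 and j > 0) -> 4*j >= -9) and ((not (2*g >= 0 and j > 0)) -> (((j > 11 -> 3*j != g - 1) -> 2*g >= 5) and ((not (j > 11 -> 3*j != g - 1)) -> 2*g >= 5)))
Before j := g + 5: ((2*g >= 0 and g > -5) -> 4*g >= -29) and ((not (2*g >= 0 and g > -5)) -> (((g > 6 -> 2*g != -16) -> 2*g >= 5) and ((not (g > 6 -> 2*g != -16)) -> 2*g >= 5)))
Before havoc j: ((2*g >= 0 and g > -5) -> 4*g >= -29) and ((not (2*g >= 0 and g > -5)) -> (((g > 6 -> 2*g != -16) -> 2*g >= 5) and ((not (g > 6 -> 2*g != -16)) -> 2*g >= 5)))
Before g := g + 7: ((2*g >= -14 and g > -12) -> 4*g >= -57) and ((not (2*g >= -14 and g > -12)) -> (((g > -1 -> 2*g != -30) -> 2*g >= -9) and ((not (g > -1 -> 2*g != -30)) -> 2*g >= -9)))
Answer: WP = ((2*g >= -14 and g > -12) -> 4*g >= -57) and ((not (2*g >= -14 and g > -12)) -> (((g > -1 -> 2*g != -30) -> 2*g >= -9) and ((not (g > -1 -> 2*g != -30)) -> 2*g >= -9)))


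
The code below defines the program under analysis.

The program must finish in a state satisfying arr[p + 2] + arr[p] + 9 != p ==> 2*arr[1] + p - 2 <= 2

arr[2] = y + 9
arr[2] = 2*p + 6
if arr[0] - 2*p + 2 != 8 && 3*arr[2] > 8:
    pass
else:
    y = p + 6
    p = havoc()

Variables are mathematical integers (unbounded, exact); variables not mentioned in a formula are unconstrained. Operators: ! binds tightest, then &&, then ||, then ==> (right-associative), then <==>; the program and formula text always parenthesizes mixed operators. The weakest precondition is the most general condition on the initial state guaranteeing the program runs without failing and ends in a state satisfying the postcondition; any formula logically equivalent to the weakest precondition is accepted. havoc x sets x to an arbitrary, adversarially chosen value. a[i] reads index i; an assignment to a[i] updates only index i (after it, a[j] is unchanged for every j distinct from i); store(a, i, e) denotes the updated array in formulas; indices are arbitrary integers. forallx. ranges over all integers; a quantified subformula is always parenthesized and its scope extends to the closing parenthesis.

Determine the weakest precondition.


Working backward. After the program, the postcondition arr[p + 2] + arr[p] + 9 != p ==> 2*arr[1] + p - 2 <= 2 must hold; in canonical form it is arr[p + 2] + arr[p] != p - 9 ==> 2*arr[1] + p <= 4.
Then branch requires arr[p + 2] + arr[p] != p - 9 ==> 2*arr[1] + p <= 4; else branch requires forall p_1. (arr[p_1 + 2] + arr[p_1] != p_1 - 9 ==> 2*arr[1] + p_1 <= 4).
Before the if: ((arr[0] != 2*p + 6 && 3*arr[2] > 8) ==> (arr[p + 2] + arr[p] != p - 9 ==> 2*arr[1] + p <= 4)) && ((!(arr[0] != 2*p + 6 && 3*arr[2] > 8)) ==> (forall p_1. (arr[p_1 + 2] + arr[p_1] != p_1 - 9 ==> 2*arr[1] + p_1 <= 4)))
Before arr[2] := 2*p + 6: ((arr[0] != 2*p + 6 && 6*p > -10) ==> (store(arr, 2, 2*p + 6)[p + 2] + store(arr, 2, 2*p + 6)[p] != p - 9 ==> 2*arr[1] + p <= 4)) && ((!(arr[0] != 2*p + 6 && 6*p > -10)) ==> (forall p_1. (store(arr, 2, 2*p + 6)[p_1 + 2] + store(arr, 2, 2*p + 6)[p_1] != p_1 - 9 ==> 2*arr[1] + p_1 <= 4)))
Before arr[2] := y + 9: ((arr[0] != 2*p + 6 && 6*p > -10) ==> (store(store(arr, 2, y + 9), 2, 2*p + 6)[p + 2] + store(store(arr, 2, y + 9), 2, 2*p + 6)[p] != p - 9 ==> 2*arr[1] + p <= 4)) && ((!(arr[0] != 2*p + 6 && 6*p > -10)) ==> (forall p_1. (store(store(arr, 2, y + 9), 2, 2*p + 6)[p_1 + 2] + store(store(arr, 2, y + 9), 2, 2*p + 6)[p_1] != p_1 - 9 ==> 2*arr[1] + p_1 <= 4)))
Answer: WP = ((arr[0] != 2*p + 6 && 6*p > -10) ==> (store(store(arr, 2, y + 9), 2, 2*p + 6)[p + 2] + store(store(arr, 2, y + 9), 2, 2*p + 6)[p] != p - 9 ==> 2*arr[1] + p <= 4)) && ((!(arr[0] != 2*p + 6 && 6*p > -10)) ==> (forall p_1. (store(store(arr, 2, y + 9), 2, 2*p + 6)[p_1 + 2] + store(store(arr, 2, y + 9), 2, 2*p + 6)[p_1] != p_1 - 9 ==> 2*arr[1] + p_1 <= 4)))


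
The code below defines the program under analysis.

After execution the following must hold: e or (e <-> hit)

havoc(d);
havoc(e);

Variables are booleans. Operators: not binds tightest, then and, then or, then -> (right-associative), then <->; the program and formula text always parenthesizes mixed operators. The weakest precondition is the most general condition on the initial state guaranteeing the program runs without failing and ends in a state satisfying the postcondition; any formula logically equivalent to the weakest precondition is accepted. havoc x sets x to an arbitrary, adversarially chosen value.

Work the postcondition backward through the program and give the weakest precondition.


Working backward. After the program, e or (e <-> hit) must hold.
Before havoc e: not hit
Before havoc d: not hit
Answer: WP = not hit


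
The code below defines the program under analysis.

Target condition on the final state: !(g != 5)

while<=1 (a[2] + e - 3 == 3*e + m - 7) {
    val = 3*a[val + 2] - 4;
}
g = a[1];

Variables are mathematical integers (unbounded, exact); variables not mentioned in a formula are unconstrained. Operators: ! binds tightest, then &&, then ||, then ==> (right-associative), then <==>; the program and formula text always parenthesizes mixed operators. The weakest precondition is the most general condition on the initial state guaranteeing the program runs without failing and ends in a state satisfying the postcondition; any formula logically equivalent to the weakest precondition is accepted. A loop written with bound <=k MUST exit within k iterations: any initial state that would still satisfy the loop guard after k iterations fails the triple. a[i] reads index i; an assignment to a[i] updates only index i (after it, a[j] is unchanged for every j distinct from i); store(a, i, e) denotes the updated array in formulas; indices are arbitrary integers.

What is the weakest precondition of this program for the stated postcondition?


Working backward. After the program, !(g != 5) must hold.
Before g := a[1]: !(a[1] != 5)
Before the loop (bound <=1), unroll the exhaustion recursion (WP_0 = exit-now case; WP_j = one more guarded iteration, up to j = 1):
  WP_0: (!(a[2] == 2*e + m - 4)) && (!(a[1] != 5))
  WP_1: (a[2] == 2*e + m - 4 ==> ((!(a[2] == 2*e + m - 4)) && (!(a[1] != 5)))) && ((!(a[2] == 2*e + m - 4)) ==> (!(a[1] != 5)))
So before the loop: (a[2] == 2*e + m - 4 ==> ((!(a[2] == 2*e + m - 4)) && (!(a[1] != 5)))) && ((!(a[2] == 2*e + m - 4)) ==> (!(a[1] != 5)))
Answer: WP = (a[2] == 2*e + m - 4 ==> ((!(a[2] == 2*e + m - 4)) && (!(a[1] != 5)))) && ((!(a[2] == 2*e + m - 4)) ==> (!(a[1] != 5)))


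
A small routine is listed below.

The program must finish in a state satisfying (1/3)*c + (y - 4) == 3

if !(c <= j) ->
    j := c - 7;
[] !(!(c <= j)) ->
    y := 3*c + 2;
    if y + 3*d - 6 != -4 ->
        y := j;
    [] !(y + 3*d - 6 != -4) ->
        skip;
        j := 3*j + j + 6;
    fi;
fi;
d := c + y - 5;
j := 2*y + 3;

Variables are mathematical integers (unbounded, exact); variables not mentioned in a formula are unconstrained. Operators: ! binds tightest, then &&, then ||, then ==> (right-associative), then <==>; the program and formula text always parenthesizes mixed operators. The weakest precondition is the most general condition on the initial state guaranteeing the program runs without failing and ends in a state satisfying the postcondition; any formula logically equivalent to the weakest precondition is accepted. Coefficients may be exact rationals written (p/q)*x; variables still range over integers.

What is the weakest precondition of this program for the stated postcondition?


Working backward. After the program, the postcondition (1/3)*c + (y - 4) == 3 must hold; in canonical form it is (1/3)*c + y == 7.
Before j := 2*y + 3: (1/3)*c + y == 7
Before d := c + y - 5: (1/3)*c + y == 7
Then branch requires (1/3)*c + y == 7; else branch requires (3*c + 3*d != 0 ==> (1/3)*c + j == 7) && ((!(3*c + 3*d != 0)) ==> (10/3)*c == 5).
Before the if: ((!(c <= j)) ==> (1/3)*c + y == 7) && (c <= j ==> ((3*c + 3*d != 0 ==> (1/3)*c + j == 7) && ((!(3*c + 3*d != 0)) ==> (10/3)*c == 5)))
Answer: WP = ((!(c <= j)) ==> (1/3)*c + y == 7) && (c <= j ==> ((3*c + 3*d != 0 ==> (1/3)*c + j == 7) && ((!(3*c + 3*d != 0)) ==> (10/3)*c == 5)))


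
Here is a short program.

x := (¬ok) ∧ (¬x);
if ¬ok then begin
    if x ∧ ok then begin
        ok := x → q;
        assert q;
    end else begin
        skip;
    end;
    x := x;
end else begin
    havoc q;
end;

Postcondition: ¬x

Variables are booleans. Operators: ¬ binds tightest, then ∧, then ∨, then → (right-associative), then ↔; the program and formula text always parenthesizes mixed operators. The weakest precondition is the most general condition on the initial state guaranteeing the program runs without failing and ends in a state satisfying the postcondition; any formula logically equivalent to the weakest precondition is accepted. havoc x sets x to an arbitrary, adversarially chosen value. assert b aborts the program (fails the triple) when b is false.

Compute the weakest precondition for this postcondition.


Working backward. After the program, ¬x must hold.
Then branch requires ((x ∧ ok) → (q ∧ (¬x))) ∧ ((¬(x ∧ ok)) → (¬x)); else branch requires ¬x.
Before the if: ((¬ok) → (((x ∧ ok) → (q ∧ (¬x))) ∧ ((¬(x ∧ ok)) → (¬x)))) ∧ (ok → (¬x))
Before x := (¬ok) ∧ (¬x): ((¬ok) → (¬((¬ok) ∧ (¬x)))) ∧ (ok → (¬((¬ok) ∧ (¬x))))
Answer: WP = ((¬ok) → (¬((¬ok) ∧ (¬x)))) ∧ (ok → (¬((¬ok) ∧ (¬x))))


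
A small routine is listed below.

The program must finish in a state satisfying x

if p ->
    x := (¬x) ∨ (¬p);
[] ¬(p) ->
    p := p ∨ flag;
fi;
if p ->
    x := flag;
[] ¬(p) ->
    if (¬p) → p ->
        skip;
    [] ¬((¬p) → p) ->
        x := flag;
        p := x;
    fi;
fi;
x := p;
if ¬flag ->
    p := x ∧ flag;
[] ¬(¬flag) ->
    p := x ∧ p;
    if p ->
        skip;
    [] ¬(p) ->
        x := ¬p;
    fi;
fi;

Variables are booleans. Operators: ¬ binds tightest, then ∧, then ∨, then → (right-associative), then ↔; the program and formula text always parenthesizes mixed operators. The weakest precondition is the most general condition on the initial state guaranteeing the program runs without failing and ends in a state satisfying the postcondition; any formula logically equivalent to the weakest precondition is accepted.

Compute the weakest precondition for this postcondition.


Working backward. After the program, x must hold.
Then branch requires x; else branch requires (x ∧ p) → x.
Before the if: ((¬flag) → x) ∧ (flag → ((x ∧ p) → x))
Before x := p: (¬flag) → p
Then branch requires (¬flag) → p; else branch requires (((¬p) → p) → ((¬flag) → p)) ∧ ((¬((¬p) → p)) → ((¬flag) → flag)).
Before the if: (p → ((¬flag) → p)) ∧ ((¬p) → ((((¬p) → p) → ((¬flag) → p)) ∧ ((¬((¬p) → p)) → ((¬flag) → flag))))
Then branch requires (p → ((¬flag) → p)) ∧ ((¬p) → ((((¬p) → p) → ((¬flag) → p)) ∧ ((¬((¬p) → p)) → ((¬flag) → flag)))); else branch requires ((p ∨ flag) → ((¬flag) → (p ∨ flag))) ∧ ((¬(p ∨ flag)) → ((((¬(p ∨ flag)) → (p ∨ flag)) → ((¬flag) → (p ∨ flag))) ∧ ((¬((¬(p ∨ flag)) → (p ∨ flag))) → ((¬flag) → flag)))).
Before the if: (p → ((p → ((¬flag) → p)) ∧ ((¬p) → ((((¬p) → p) → ((¬flag) → p)) ∧ ((¬((¬p) → p)) → ((¬flag) → flag)))))) ∧ ((¬p) → (((p ∨ flag) → ((¬flag) → (p ∨ flag))) ∧ ((¬(p ∨ flag)) → ((((¬(p ∨ flag)) → (p ∨ flag)) → ((¬flag) → (p ∨ flag))) ∧ ((¬((¬(p ∨ flag)) → (p ∨ flag))) → ((¬flag) → flag))))))
Answer: WP = (p → ((p → ((¬flag) → p)) ∧ ((¬p) → ((((¬p) → p) → ((¬flag) → p)) ∧ ((¬((¬p) → p)) → ((¬flag) → flag)))))) ∧ ((¬p) → (((p ∨ flag) → ((¬flag) → (p ∨ flag))) ∧ ((¬(p ∨ flag)) → ((((¬(p ∨ flag)) → (p ∨ flag)) → ((¬flag) → (p ∨ flag))) ∧ ((¬((¬(p ∨ flag)) → (p ∨ flag))) → ((¬flag) → flag))))))


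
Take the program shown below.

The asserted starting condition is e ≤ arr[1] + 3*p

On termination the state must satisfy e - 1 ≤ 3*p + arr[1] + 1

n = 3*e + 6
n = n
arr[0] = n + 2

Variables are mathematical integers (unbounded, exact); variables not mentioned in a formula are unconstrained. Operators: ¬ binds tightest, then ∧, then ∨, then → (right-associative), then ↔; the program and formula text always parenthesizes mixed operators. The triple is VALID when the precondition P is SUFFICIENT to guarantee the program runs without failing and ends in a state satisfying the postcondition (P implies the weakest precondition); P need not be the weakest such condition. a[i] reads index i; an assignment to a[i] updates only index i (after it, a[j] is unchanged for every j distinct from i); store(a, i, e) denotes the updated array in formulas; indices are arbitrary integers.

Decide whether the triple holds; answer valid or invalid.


Working backward. After the program, the postcondition e - 1 ≤ 3*p + arr[1] + 1 must hold; in canonical form it is e ≤ arr[1] + 3*p + 2.
Before arr[0] := n + 2: e ≤ arr[1] + 3*p + 2
Before n := n: e ≤ arr[1] + 3*p + 2
Before n := 3*e + 6: e ≤ arr[1] + 3*p + 2
The weakest precondition is e ≤ arr[1] + 3*p + 2.
Check whether e ≤ arr[1] + 3*p implies it.
Every state satisfying the precondition satisfies the weakest precondition: the implication holds.
Answer: valid


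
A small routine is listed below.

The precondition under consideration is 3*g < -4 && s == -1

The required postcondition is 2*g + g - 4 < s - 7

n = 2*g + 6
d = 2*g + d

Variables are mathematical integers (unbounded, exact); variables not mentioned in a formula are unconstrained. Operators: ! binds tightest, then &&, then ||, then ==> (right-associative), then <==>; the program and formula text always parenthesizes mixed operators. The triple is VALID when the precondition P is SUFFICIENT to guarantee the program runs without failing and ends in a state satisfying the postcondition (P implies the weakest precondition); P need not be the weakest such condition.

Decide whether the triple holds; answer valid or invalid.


Working backward. After the program, the postcondition 2*g + g - 4 < s - 7 must hold; in canonical form it is 3*g < s - 3.
Before d := 2*g + d: 3*g < s - 3
Before n := 2*g + 6: 3*g < s - 3
The weakest precondition is 3*g < s - 3.
Check whether 3*g < -4 && s == -1 implies it.
Every state satisfying the precondition satisfies the weakest precondition: the implication holds.
Answer: valid


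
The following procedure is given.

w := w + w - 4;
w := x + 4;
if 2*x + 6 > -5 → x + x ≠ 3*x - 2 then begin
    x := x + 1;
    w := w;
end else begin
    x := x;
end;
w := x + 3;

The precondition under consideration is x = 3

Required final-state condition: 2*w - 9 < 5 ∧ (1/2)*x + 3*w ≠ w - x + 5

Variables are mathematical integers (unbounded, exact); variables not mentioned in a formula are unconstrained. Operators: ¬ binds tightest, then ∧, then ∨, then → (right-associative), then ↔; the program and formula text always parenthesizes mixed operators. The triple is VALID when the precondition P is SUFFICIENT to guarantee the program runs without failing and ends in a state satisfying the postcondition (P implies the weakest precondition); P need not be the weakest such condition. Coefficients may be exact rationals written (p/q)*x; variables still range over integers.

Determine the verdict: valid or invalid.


Working backward. After the program, the postcondition 2*w - 9 < 5 ∧ (1/2)*x + 3*w ≠ w - x + 5 must hold; in canonical form it is 2*w < 14 ∧ 2*w + (3/2)*x ≠ 5.
Before w := x + 3: 2*x < 8 ∧ (7/2)*x ≠ -1
Then branch requires 2*x < 6 ∧ (7/2)*x ≠ -9/2; else branch requires 2*x < 8 ∧ (7/2)*x ≠ -1.
Before the if: ((2*x > -11 → x ≠ 2) → (2*x < 6 ∧ (7/2)*x ≠ -9/2)) ∧ ((¬(2*x > -11 → x ≠ 2)) → (2*x < 8 ∧ (7/2)*x ≠ -1))
Before w := x + 4: ((2*x > -11 → x ≠ 2) → (2*x < 6 ∧ (7/2)*x ≠ -9/2)) ∧ ((¬(2*x > -11 → x ≠ 2)) → (2*x < 8 ∧ (7/2)*x ≠ -1))
Before w := w + w - 4: ((2*x > -11 → x ≠ 2) → (2*x < 6 ∧ (7/2)*x ≠ -9/2)) ∧ ((¬(2*x > -11 → x ≠ 2)) → (2*x < 8 ∧ (7/2)*x ≠ -1))
The weakest precondition is ((2*x > -11 → x ≠ 2) → (2*x < 6 ∧ (7/2)*x ≠ -9/2)) ∧ ((¬(2*x > -11 → x ≠ 2)) → (2*x < 8 ∧ (7/2)*x ≠ -1)).
Check whether x = 3 implies it.
Countermodel: at the initial state x = 3, the precondition holds but the weakest precondition fails.
Answer: invalid


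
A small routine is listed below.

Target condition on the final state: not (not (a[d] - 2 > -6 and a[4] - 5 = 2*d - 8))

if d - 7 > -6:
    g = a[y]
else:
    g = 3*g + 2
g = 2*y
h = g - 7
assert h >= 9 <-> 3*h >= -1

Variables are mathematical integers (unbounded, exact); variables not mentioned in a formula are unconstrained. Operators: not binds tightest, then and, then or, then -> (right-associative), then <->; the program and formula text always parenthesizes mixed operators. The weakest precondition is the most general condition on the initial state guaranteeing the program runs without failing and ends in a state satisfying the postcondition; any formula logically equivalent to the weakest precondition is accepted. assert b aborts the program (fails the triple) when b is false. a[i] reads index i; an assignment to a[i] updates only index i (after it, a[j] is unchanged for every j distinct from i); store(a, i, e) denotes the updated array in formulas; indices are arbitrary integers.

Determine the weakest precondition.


Working backward. After the program, the postcondition not (not (a[d] - 2 > -6 and a[4] - 5 = 2*d - 8)) must hold; in canonical form it is a[d] > -4 and a[4] = 2*d - 3.
Before assert h >= 9 <-> 3*h >= -1: (h >= 9 <-> 3*h >= -1) and a[d] > -4 and a[4] = 2*d - 3
Before h := g - 7: (g >= 16 <-> 3*g >= 20) and a[d] > -4 and a[4] = 2*d - 3
Before g := 2*y: (2*y >= 16 <-> 6*y >= 20) and a[d] > -4 and a[4] = 2*d - 3
Then branch requires (2*y >= 16 <-> 6*y >= 20) and a[d] > -4 and a[4] = 2*d - 3; else branch requires (2*y >= 16 <-> 6*y >= 20) and a[d] > -4 and a[4] = 2*d - 3.
Before the if: (d > 1 -> ((2*y >= 16 <-> 6*y >= 20) and a[d] > -4 and a[4] = 2*d - 3)) and ((not (d > 1)) -> ((2*y >= 16 <-> 6*y >= 20) and a[d] > -4 and a[4] = 2*d - 3))
Answer: WP = (d > 1 -> ((2*y >= 16 <-> 6*y >= 20) and a[d] > -4 and a[4] = 2*d - 3)) and ((not (d > 1)) -> ((2*y >= 16 <-> 6*y >= 20) and a[d] > -4 and a[4] = 2*d - 3))
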